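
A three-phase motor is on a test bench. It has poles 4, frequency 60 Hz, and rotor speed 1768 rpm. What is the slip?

1.8 %

n_s = 120f/p = 120×60/4 = 1800 rpm
s = (n_s − n)/n_s = (1800 − 1768)/1800 = 0.0178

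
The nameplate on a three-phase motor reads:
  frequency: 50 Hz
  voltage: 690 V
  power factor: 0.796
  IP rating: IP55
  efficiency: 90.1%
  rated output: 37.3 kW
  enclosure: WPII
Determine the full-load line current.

43.5 A

P_out = 37.3 kW = 37300 W
P_in = P_out / η = 37300 / 0.901 = 41398 W
I_L = P_in / (√3·V_L·cosφ) = 41398 / (1.732 × 690 × 0.796) = 43.5 A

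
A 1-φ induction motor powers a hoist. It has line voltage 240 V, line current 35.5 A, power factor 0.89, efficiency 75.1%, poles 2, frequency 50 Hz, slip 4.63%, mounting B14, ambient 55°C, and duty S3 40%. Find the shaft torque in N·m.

19 N·m

P_in = V·I·cosφ = 240 × 35.5 × 0.89 = 7583 W
P_out = η·P_in = 0.751 × 7583 = 5695 W
n_s = 120×50/2 = 3000 rpm; n = 3000×(1−0.0463) = 2861 rpm
ω = 2π×2861/60 = 299.6 rad/s
τ = P_out/ω = 5695/299.6 = 19 N·m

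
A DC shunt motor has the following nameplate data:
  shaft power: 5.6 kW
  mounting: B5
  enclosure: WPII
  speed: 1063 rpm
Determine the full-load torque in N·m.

ω = 2π × 1063/60 = 111.3 rad/s
τ = P/ω = 5600/111.3 = 50.3 N·m

50.3 N·m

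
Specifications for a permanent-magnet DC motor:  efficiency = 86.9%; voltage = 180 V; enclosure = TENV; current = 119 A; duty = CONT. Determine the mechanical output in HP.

P_in = V·I = 180 × 119 = 21420 W
P_out = η·P_in = 0.869 × 21420 = 18614 W
= 18614/746 = 25 HP

25 HP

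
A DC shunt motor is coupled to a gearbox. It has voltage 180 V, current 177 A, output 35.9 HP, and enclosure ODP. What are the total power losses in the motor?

P_in = V·I = 180×177 = 31860 W
P_out = 35.9×746 = 26781 W
Losses = P_in − P_out = 31860 − 26781 = 5079 W

5080 W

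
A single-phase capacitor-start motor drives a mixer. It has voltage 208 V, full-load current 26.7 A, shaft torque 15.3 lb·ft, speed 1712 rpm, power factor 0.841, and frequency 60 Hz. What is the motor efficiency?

τ = 15.3 lb·ft × 1.356 = 20.75 N·m
ω = 2π × 1712/60 = 179.3 rad/s; P_out = τω = 20.75 × 179.3 = 3720 W
P_in = V·I·cosφ = 208 × 26.7 × 0.841 = 4671 W
η = P_out / P_in = 3720 / 4671 = 0.796 = 79.6%

79.6 %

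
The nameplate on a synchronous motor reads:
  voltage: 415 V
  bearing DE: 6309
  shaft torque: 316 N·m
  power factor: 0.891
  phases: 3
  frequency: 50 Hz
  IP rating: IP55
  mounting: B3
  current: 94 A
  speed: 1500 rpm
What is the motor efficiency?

ω = 2π × 1500/60 = 157.1 rad/s; P_out = τω = 316 × 157.1 = 49644 W
P_in = √3·V_L·I_L·cosφ = 1.732 × 415 × 94 × 0.891 = 60201 W
η = P_out / P_in = 49644 / 60201 = 0.825 = 82.5%

82.5 %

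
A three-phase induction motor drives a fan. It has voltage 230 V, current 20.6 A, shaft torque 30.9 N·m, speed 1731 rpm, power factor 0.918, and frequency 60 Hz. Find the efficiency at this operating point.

74.4 %

ω = 2π × 1731/60 = 181.3 rad/s; P_out = τω = 30.9 × 181.3 = 5602 W
P_in = √3·V_L·I_L·cosφ = 1.732 × 230 × 20.6 × 0.918 = 7533 W
η = P_out / P_in = 5602 / 7533 = 0.744 = 74.4%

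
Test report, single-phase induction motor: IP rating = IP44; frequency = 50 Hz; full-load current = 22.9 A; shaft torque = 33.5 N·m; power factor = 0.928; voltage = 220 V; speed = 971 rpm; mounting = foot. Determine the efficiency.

72.9 %

ω = 2π × 971/60 = 101.7 rad/s; P_out = τω = 33.5 × 101.7 = 3407 W
P_in = V·I·cosφ = 220 × 22.9 × 0.928 = 4675 W
η = P_out / P_in = 3407 / 4675 = 0.729 = 72.9%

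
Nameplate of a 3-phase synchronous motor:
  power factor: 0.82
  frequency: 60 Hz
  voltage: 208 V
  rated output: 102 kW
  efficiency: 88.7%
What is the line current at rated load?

389 A

P_out = 102 kW = 102000 W
P_in = P_out / η = 102000 / 0.887 = 114994 W
I_L = P_in / (√3·V_L·cosφ) = 114994 / (1.732 × 208 × 0.82) = 389 A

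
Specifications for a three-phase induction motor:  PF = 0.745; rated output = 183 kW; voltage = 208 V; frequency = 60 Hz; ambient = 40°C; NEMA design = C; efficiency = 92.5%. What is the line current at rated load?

737 A

P_out = 183 kW = 183000 W
P_in = P_out / η = 183000 / 0.925 = 197838 W
I_L = P_in / (√3·V_L·cosφ) = 197838 / (1.732 × 208 × 0.745) = 737 A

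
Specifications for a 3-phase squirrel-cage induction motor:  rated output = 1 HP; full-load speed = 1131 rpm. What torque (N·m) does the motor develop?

6.3 N·m

P_out = 1 × 746 = 746 W
ω = 2π × 1131/60 = 118.4 rad/s
τ = P_out/ω = 746/118.4 = 6.3 N·m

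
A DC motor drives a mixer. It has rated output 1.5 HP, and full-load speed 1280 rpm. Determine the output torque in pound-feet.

P_out = 1.5 × 746 = 1119 W
ω = 2π × 1280/60 = 134 rad/s
τ = P_out/ω = 1119/134 = 8.351 N·m
In lb·ft: 8.351/1.356 = 6.16 lb·ft

6.16 lb·ft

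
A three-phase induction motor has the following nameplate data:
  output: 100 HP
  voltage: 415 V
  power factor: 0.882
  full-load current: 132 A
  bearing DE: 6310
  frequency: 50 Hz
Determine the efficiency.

89.1 %

P_out = 100 × 746 = 74600 W
P_in = √3·V_L·I_L·cosφ = 1.732 × 415 × 132 × 0.882 = 83683 W
η = P_out / P_in = 74600 / 83683 = 0.891 = 89.1%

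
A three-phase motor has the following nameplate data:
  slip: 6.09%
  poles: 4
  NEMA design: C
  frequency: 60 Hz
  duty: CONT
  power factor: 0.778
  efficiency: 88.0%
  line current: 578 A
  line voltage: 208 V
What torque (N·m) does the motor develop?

805 N·m

P_in = √3·V·I·cosφ = 1.732 × 208 × 578 × 0.778 = 162001 W
P_out = η·P_in = 0.88 × 162001 = 142561 W
n_s = 120×60/4 = 1800 rpm; n = 1800×(1−0.0609) = 1690 rpm
ω = 2π×1690/60 = 177 rad/s
τ = P_out/ω = 142561/177 = 805 N·m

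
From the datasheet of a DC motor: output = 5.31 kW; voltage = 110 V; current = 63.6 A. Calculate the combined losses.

P_in = V·I = 110×63.6 = 6996 W
P_out = 5310 W
Losses = P_in − P_out = 6996 − 5310 = 1686 W

1690 W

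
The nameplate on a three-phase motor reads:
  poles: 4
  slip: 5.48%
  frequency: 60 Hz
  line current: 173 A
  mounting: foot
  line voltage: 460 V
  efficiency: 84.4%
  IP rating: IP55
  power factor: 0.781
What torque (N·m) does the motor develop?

510 N·m

P_in = √3·V·I·cosφ = 1.732 × 460 × 173 × 0.781 = 107647 W
P_out = η·P_in = 0.844 × 107647 = 90854 W
n_s = 120×60/4 = 1800 rpm; n = 1800×(1−0.0548) = 1701 rpm
ω = 2π×1701/60 = 178.1 rad/s
τ = P_out/ω = 90854/178.1 = 510 N·m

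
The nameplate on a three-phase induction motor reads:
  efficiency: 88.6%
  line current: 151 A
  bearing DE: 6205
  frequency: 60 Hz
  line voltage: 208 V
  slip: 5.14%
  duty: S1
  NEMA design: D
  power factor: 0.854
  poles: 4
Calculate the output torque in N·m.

230 N·m

P_in = √3·V·I·cosφ = 1.732 × 208 × 151 × 0.854 = 46456 W
P_out = η·P_in = 0.886 × 46456 = 41160 W
n_s = 120×60/4 = 1800 rpm; n = 1800×(1−0.0514) = 1707 rpm
ω = 2π×1707/60 = 178.8 rad/s
τ = P_out/ω = 41160/178.8 = 230 N·m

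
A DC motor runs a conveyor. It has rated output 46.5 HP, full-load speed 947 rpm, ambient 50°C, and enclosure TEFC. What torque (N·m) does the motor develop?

P_out = 46.5 × 746 = 34689 W
ω = 2π × 947/60 = 99.17 rad/s
τ = P_out/ω = 34689/99.17 = 350 N·m

350 N·m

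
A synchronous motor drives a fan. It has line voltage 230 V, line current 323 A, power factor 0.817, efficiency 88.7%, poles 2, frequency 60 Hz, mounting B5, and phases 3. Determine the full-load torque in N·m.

P_in = √3·V·I·cosφ = 1.732 × 230 × 323 × 0.817 = 105124 W
P_out = η·P_in = 0.887 × 105124 = 93245 W
n = n_s = 120×60/2 = 3600 rpm (synchronous)
ω = 2π×3600/60 = 377 rad/s
τ = P_out/ω = 93245/377 = 247 N·m

247 N·m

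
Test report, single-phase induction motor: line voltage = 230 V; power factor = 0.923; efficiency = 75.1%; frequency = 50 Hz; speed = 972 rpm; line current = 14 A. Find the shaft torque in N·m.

21.9 N·m

P_in = V·I·cosφ = 230 × 14 × 0.923 = 2972 W
P_out = η·P_in = 0.751 × 2972 = 2232 W
n = 972 rpm
ω = 2π×972/60 = 101.8 rad/s
τ = P_out/ω = 2232/101.8 = 21.9 N·m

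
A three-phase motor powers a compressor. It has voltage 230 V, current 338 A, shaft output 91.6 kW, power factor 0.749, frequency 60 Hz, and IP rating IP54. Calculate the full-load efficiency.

P_out = 91.6 kW = 91600 W
P_in = √3·V_L·I_L·cosφ = 1.732 × 230 × 338 × 0.749 = 100850 W
η = P_out / P_in = 91600 / 100850 = 0.908 = 90.8%

90.8 %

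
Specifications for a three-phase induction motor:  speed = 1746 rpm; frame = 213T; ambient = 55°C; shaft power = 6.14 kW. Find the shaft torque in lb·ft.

ω = 2π × 1746/60 = 182.8 rad/s
τ = P/ω = 6140/182.8 = 33.59 N·m
In lb·ft: 33.59/1.356 = 24.8 lb·ft

24.8 lb·ft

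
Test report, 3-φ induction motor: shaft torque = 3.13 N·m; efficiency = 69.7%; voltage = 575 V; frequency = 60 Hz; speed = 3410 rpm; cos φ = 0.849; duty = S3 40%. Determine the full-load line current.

ω = 2π×3410/60 = 357.1 rad/s; P_out = τω = 3.13 × 357.1 = 1118 W
P_in = P_out / η = 1118 / 0.697 = 1604 W
I_L = P_in / (√3·V_L·cosφ) = 1604 / (1.732 × 575 × 0.849) = 1.9 A

1.9 A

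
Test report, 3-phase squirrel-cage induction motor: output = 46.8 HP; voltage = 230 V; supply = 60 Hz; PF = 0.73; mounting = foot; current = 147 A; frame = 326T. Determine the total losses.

7840 W

P_in = √3·V·I·cosφ = 1.732×230×147×0.73 = 42748 W
P_out = 46.8×746 = 34913 W
Losses = P_in − P_out = 42748 − 34913 = 7835 W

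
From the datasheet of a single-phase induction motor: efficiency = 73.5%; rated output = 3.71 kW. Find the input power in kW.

5.05 kW

P_out = 3710 W
P_in = P_out/η = 3710/0.735 = 5048 W = 5.05 kW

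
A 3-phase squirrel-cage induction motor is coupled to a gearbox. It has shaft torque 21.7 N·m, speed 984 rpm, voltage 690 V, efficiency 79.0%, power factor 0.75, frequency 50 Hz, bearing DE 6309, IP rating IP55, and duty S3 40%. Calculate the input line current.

3.16 A

ω = 2π×984/60 = 103 rad/s; P_out = τω = 21.7 × 103 = 2235 W
P_in = P_out / η = 2235 / 0.790 = 2829 W
I_L = P_in / (√3·V_L·cosφ) = 2829 / (1.732 × 690 × 0.75) = 3.16 A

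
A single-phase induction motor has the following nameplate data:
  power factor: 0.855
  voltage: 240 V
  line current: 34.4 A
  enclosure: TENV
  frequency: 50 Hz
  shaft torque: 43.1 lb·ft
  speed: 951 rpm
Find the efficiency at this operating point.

τ = 43.1 lb·ft × 1.356 = 58.44 N·m
ω = 2π × 951/60 = 99.59 rad/s; P_out = τω = 58.44 × 99.59 = 5820 W
P_in = V·I·cosφ = 240 × 34.4 × 0.855 = 7059 W
η = P_out / P_in = 5820 / 7059 = 0.824 = 82.4%

82.4 %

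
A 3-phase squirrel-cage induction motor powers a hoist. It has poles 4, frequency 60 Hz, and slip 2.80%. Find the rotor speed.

n_s = 120f/p = 120×60/4 = 1800 rpm
n = n_s(1 − s) = 1800 × (1 − 0.028) = 1750 rpm

1750 rpm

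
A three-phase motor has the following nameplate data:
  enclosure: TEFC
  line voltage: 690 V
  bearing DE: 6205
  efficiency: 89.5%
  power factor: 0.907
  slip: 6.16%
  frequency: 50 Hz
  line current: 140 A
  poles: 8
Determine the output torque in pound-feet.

P_in = √3·V·I·cosφ = 1.732 × 690 × 140 × 0.907 = 151751 W
P_out = η·P_in = 0.895 × 151751 = 135817 W
n_s = 120×50/8 = 750 rpm; n = 750×(1−0.0616) = 704 rpm
ω = 2π×704/60 = 73.72 rad/s
τ = P_out/ω = 135817/73.72 = 1842 N·m
In lb·ft: 1842/1.356 = 1360 lb·ft

1360 lb·ft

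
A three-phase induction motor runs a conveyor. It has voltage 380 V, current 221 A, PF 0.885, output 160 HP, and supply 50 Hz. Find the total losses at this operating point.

P_in = √3·V·I·cosφ = 1.732×380×221×0.885 = 128726 W
P_out = 160×746 = 119360 W
Losses = P_in − P_out = 128726 − 119360 = 9366 W

9.37 kW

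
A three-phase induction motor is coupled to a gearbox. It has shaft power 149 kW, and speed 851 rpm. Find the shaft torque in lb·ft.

ω = 2π × 851/60 = 89.12 rad/s
τ = P/ω = 149000/89.12 = 1672 N·m
In lb·ft: 1672/1.356 = 1230 lb·ft

1230 lb·ft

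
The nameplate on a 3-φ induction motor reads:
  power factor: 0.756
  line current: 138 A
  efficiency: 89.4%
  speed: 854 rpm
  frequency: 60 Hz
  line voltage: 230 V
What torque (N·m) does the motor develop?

P_in = √3·V·I·cosφ = 1.732 × 230 × 138 × 0.756 = 41560 W
P_out = η·P_in = 0.894 × 41560 = 37155 W
n = 854 rpm
ω = 2π×854/60 = 89.43 rad/s
τ = P_out/ω = 37155/89.43 = 415 N·m

415 N·m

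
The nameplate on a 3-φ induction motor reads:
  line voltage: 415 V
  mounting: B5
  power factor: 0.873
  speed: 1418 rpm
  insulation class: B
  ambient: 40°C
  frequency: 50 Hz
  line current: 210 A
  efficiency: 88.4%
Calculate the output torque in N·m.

P_in = √3·V·I·cosφ = 1.732 × 415 × 210 × 0.873 = 131774 W
P_out = η·P_in = 0.884 × 131774 = 116488 W
n = 1418 rpm
ω = 2π×1418/60 = 148.5 rad/s
τ = P_out/ω = 116488/148.5 = 784 N·m

784 N·m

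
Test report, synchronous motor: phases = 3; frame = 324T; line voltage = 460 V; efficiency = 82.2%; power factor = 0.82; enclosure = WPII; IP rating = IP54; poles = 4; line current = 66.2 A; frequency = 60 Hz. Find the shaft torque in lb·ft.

139 lb·ft

P_in = √3·V·I·cosφ = 1.732 × 460 × 66.2 × 0.82 = 43249 W
P_out = η·P_in = 0.822 × 43249 = 35551 W
n = n_s = 120×60/4 = 1800 rpm (synchronous)
ω = 2π×1800/60 = 188.5 rad/s
τ = P_out/ω = 35551/188.5 = 188.6 N·m
In lb·ft: 188.6/1.356 = 139 lb·ft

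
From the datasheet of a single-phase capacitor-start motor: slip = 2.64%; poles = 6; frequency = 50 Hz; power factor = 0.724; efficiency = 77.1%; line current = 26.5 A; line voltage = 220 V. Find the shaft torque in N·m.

31.9 N·m

P_in = V·I·cosφ = 220 × 26.5 × 0.724 = 4221 W
P_out = η·P_in = 0.771 × 4221 = 3254 W
n_s = 120×50/6 = 1000 rpm; n = 1000×(1−0.0264) = 974 rpm
ω = 2π×974/60 = 102 rad/s
τ = P_out/ω = 3254/102 = 31.9 N·m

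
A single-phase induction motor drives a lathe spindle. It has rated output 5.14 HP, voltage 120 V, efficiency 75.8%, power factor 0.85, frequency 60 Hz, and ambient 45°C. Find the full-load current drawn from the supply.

P_out = 5.14 × 746 = 3834 W
P_in = P_out / η = 3834 / 0.758 = 5058 W
I = P_in / (V·cosφ) = 5058 / (120 × 0.85) = 49.6 A

49.6 A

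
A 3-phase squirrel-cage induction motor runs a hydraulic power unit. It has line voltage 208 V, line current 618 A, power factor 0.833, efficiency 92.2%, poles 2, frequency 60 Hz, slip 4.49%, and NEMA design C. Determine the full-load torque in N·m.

475 N·m

P_in = √3·V·I·cosφ = 1.732 × 208 × 618 × 0.833 = 185458 W
P_out = η·P_in = 0.922 × 185458 = 170992 W
n_s = 120×60/2 = 3600 rpm; n = 3600×(1−0.0449) = 3438 rpm
ω = 2π×3438/60 = 360 rad/s
τ = P_out/ω = 170992/360 = 475 N·m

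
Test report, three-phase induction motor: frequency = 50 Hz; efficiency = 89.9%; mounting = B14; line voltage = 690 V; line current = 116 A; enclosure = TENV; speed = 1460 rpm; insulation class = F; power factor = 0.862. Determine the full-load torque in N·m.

P_in = √3·V·I·cosφ = 1.732 × 690 × 116 × 0.862 = 119498 W
P_out = η·P_in = 0.899 × 119498 = 107429 W
n = 1460 rpm
ω = 2π×1460/60 = 152.9 rad/s
τ = P_out/ω = 107429/152.9 = 703 N·m

703 N·m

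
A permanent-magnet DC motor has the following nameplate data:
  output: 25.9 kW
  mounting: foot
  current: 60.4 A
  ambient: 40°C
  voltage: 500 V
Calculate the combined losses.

P_in = V·I = 500×60.4 = 30200 W
P_out = 25900 W
Losses = P_in − P_out = 30200 − 25900 = 4300 W

4300 W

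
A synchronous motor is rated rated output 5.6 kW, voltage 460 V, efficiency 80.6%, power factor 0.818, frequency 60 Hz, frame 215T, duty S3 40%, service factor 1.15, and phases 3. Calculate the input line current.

10.7 A

P_out = 5.6 kW = 5600 W
P_in = P_out / η = 5600 / 0.806 = 6948 W
I_L = P_in / (√3·V_L·cosφ) = 6948 / (1.732 × 460 × 0.818) = 10.7 A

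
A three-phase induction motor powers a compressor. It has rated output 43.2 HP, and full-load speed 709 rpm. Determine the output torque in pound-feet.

P_out = 43.2 × 746 = 32227 W
ω = 2π × 709/60 = 74.25 rad/s
τ = P_out/ω = 32227/74.25 = 434 N·m
In lb·ft: 434/1.356 = 320 lb·ft

320 lb·ft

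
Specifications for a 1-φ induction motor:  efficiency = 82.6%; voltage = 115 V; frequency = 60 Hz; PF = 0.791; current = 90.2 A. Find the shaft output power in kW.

6.78 kW

P_in = V·I·cosφ = 115 × 90.2 × 0.791 = 8205 W
P_out = η·P_in = 0.826 × 8205 = 6777 W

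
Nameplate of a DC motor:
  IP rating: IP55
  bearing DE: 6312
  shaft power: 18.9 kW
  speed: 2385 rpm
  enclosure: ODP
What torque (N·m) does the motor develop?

75.7 N·m

ω = 2π × 2385/60 = 249.8 rad/s
τ = P/ω = 18900/249.8 = 75.7 N·m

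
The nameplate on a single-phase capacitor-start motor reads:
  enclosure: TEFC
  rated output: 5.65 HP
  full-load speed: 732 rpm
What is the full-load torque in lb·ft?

40.6 lb·ft

P_out = 5.65 × 746 = 4215 W
ω = 2π × 732/60 = 76.65 rad/s
τ = P_out/ω = 4215/76.65 = 54.99 N·m
In lb·ft: 54.99/1.356 = 40.6 lb·ft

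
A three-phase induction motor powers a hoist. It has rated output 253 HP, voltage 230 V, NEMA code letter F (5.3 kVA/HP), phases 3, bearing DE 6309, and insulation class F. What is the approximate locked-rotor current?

S_LR = 5.3 × 253 = 1340.9 kVA
I_LR = S_LR/(√3·V_L) = 1340900/(1.732×230) = 3370 A

3370 A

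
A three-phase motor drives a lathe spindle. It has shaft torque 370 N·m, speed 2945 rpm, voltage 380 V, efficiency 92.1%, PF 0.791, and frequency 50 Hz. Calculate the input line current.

238 A

ω = 2π×2945/60 = 308.4 rad/s; P_out = τω = 370 × 308.4 = 114108 W
P_in = P_out / η = 114108 / 0.921 = 123896 W
I_L = P_in / (√3·V_L·cosφ) = 123896 / (1.732 × 380 × 0.791) = 238 A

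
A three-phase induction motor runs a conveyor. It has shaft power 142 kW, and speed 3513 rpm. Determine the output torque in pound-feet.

ω = 2π × 3513/60 = 367.9 rad/s
τ = P/ω = 142000/367.9 = 386 N·m
In lb·ft: 386/1.356 = 285 lb·ft

285 lb·ft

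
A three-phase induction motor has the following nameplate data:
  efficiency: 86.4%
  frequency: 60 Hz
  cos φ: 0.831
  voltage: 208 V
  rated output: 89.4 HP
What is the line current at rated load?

P_out = 89.4 × 746 = 66692 W
P_in = P_out / η = 66692 / 0.864 = 77190 W
I_L = P_in / (√3·V_L·cosφ) = 77190 / (1.732 × 208 × 0.831) = 258 A

258 A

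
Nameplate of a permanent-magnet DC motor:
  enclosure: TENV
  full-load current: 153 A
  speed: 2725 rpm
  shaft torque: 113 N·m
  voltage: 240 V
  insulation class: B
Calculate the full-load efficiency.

ω = 2π × 2725/60 = 285.4 rad/s; P_out = τω = 113 × 285.4 = 32250 W
P_in = V·I = 240 × 153 = 36720 W
η = P_out / P_in = 32250 / 36720 = 0.878 = 87.8%

87.8 %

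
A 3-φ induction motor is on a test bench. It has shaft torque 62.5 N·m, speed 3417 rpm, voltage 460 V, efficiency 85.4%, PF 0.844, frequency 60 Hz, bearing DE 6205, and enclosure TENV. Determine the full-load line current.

ω = 2π×3417/60 = 357.8 rad/s; P_out = τω = 62.5 × 357.8 = 22363 W
P_in = P_out / η = 22363 / 0.854 = 26186 W
I_L = P_in / (√3·V_L·cosφ) = 26186 / (1.732 × 460 × 0.844) = 38.9 A

38.9 A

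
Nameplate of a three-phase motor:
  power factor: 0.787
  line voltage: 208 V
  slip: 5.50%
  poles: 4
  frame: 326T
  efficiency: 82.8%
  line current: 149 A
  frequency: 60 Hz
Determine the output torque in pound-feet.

P_in = √3·V·I·cosφ = 1.732 × 208 × 149 × 0.787 = 42245 W
P_out = η·P_in = 0.828 × 42245 = 34979 W
n_s = 120×60/4 = 1800 rpm; n = 1800×(1−0.055) = 1701 rpm
ω = 2π×1701/60 = 178.1 rad/s
τ = P_out/ω = 34979/178.1 = 196.4 N·m
In lb·ft: 196.4/1.356 = 145 lb·ft

145 lb·ft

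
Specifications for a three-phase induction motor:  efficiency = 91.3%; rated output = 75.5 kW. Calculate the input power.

P_out = 75500 W
P_in = P_out/η = 75500/0.913 = 82694 W = 82.7 kW

82.7 kW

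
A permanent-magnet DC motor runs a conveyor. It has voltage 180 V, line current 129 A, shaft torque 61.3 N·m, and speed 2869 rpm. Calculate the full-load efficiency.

ω = 2π × 2869/60 = 300.4 rad/s; P_out = τω = 61.3 × 300.4 = 18415 W
P_in = V·I = 180 × 129 = 23220 W
η = P_out / P_in = 18415 / 23220 = 0.793 = 79.3%

79.3 %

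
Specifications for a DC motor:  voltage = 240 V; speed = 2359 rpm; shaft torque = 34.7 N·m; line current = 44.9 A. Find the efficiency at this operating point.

ω = 2π × 2359/60 = 247 rad/s; P_out = τω = 34.7 × 247 = 8571 W
P_in = V·I = 240 × 44.9 = 10776 W
η = P_out / P_in = 8571 / 10776 = 0.795 = 79.5%

79.5 %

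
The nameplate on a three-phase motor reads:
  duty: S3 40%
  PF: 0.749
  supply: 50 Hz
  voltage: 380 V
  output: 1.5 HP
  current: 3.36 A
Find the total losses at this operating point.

537 W

P_in = √3·V·I·cosφ = 1.732×380×3.36×0.749 = 1656 W
P_out = 1.5×746 = 1119 W
Losses = P_in − P_out = 1656 − 1119 = 537 W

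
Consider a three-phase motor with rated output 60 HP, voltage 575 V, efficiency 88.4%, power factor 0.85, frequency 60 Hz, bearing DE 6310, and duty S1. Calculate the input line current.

P_out = 60 × 746 = 44760 W
P_in = P_out / η = 44760 / 0.884 = 50633 W
I_L = P_in / (√3·V_L·cosφ) = 50633 / (1.732 × 575 × 0.85) = 59.8 A

59.8 A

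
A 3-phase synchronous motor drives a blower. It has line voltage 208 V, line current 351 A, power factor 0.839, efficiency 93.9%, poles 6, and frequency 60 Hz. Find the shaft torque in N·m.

793 N·m

P_in = √3·V·I·cosφ = 1.732 × 208 × 351 × 0.839 = 106091 W
P_out = η·P_in = 0.939 × 106091 = 99619 W
n = n_s = 120×60/6 = 1200 rpm (synchronous)
ω = 2π×1200/60 = 125.7 rad/s
τ = P_out/ω = 99619/125.7 = 793 N·m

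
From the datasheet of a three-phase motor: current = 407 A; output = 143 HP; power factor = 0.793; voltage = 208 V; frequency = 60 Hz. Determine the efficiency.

P_out = 143 × 746 = 106678 W
P_in = √3·V_L·I_L·cosφ = 1.732 × 208 × 407 × 0.793 = 116273 W
η = P_out / P_in = 106678 / 116273 = 0.917 = 91.7%

91.7 %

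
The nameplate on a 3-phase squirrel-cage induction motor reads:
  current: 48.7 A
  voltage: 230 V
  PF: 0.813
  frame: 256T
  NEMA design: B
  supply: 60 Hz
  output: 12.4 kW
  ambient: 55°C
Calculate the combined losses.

P_in = √3·V·I·cosφ = 1.732×230×48.7×0.813 = 15772 W
P_out = 12400 W
Losses = P_in − P_out = 15772 − 12400 = 3372 W

3370 W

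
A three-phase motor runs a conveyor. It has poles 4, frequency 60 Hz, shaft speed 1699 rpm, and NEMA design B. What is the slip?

5.61 %

n_s = 120f/p = 120×60/4 = 1800 rpm
s = (n_s − n)/n_s = (1800 − 1699)/1800 = 0.0561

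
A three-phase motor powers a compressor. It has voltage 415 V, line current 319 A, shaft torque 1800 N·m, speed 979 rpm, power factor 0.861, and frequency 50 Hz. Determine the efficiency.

93.5 %

ω = 2π × 979/60 = 102.5 rad/s; P_out = τω = 1800 × 102.5 = 184500 W
P_in = √3·V_L·I_L·cosφ = 1.732 × 415 × 319 × 0.861 = 197419 W
η = P_out / P_in = 184500 / 197419 = 0.935 = 93.5%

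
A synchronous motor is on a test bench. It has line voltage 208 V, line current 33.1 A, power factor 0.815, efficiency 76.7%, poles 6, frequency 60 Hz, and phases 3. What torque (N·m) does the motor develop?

P_in = √3·V·I·cosφ = 1.732 × 208 × 33.1 × 0.815 = 9718 W
P_out = η·P_in = 0.767 × 9718 = 7454 W
n = n_s = 120×60/6 = 1200 rpm (synchronous)
ω = 2π×1200/60 = 125.7 rad/s
τ = P_out/ω = 7454/125.7 = 59.3 N·m

59.3 N·m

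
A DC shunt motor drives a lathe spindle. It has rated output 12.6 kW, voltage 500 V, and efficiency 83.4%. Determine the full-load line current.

P_out = 12.6 kW = 12600 W
P_in = P_out / η = 12600 / 0.834 = 15108 W
I = P_in / V = 15108 / 500 = 30.2 A

30.2 A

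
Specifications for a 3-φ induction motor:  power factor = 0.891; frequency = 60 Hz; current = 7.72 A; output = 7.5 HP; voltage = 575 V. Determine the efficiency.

P_out = 7.5 × 746 = 5595 W
P_in = √3·V_L·I_L·cosφ = 1.732 × 575 × 7.72 × 0.891 = 6850 W
η = P_out / P_in = 5595 / 6850 = 0.817 = 81.7%

81.7 %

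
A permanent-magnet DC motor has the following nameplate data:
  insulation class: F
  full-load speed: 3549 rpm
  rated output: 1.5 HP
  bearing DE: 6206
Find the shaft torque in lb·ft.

2.22 lb·ft

P_out = 1.5 × 746 = 1119 W
ω = 2π × 3549/60 = 371.7 rad/s
τ = P_out/ω = 1119/371.7 = 3.01 N·m
In lb·ft: 3.01/1.356 = 2.22 lb·ft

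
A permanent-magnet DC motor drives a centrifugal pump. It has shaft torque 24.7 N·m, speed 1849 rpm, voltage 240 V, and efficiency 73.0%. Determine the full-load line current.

27.3 A

ω = 2π×1849/60 = 193.6 rad/s; P_out = τω = 24.7 × 193.6 = 4782 W
P_in = P_out / η = 4782 / 0.730 = 6551 W
I = P_in / V = 6551 / 240 = 27.3 A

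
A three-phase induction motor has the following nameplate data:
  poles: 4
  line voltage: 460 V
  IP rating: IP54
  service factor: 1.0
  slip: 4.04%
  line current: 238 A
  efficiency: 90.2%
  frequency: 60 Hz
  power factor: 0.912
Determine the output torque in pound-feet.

P_in = √3·V·I·cosφ = 1.732 × 460 × 238 × 0.912 = 172933 W
P_out = η·P_in = 0.902 × 172933 = 155986 W
n_s = 120×60/4 = 1800 rpm; n = 1800×(1−0.0404) = 1727 rpm
ω = 2π×1727/60 = 180.9 rad/s
τ = P_out/ω = 155986/180.9 = 862.3 N·m
In lb·ft: 862.3/1.356 = 636 lb·ft

636 lb·ft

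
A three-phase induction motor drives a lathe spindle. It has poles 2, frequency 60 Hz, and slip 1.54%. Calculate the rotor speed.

3545 rpm

n_s = 120f/p = 120×60/2 = 3600 rpm
n = n_s(1 − s) = 3600 × (1 − 0.0154) = 3545 rpm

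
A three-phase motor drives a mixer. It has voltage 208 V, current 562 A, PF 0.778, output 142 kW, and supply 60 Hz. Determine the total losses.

15.5 kW

P_in = √3·V·I·cosφ = 1.732×208×562×0.778 = 157517 W
P_out = 142000 W
Losses = P_in − P_out = 157517 − 142000 = 15517 W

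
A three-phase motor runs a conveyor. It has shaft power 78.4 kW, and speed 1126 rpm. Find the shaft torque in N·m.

ω = 2π × 1126/60 = 117.9 rad/s
τ = P/ω = 78400/117.9 = 665 N·m

665 N·m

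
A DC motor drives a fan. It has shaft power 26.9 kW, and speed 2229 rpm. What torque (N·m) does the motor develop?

ω = 2π × 2229/60 = 233.4 rad/s
τ = P/ω = 26900/233.4 = 115 N·m

115 N·m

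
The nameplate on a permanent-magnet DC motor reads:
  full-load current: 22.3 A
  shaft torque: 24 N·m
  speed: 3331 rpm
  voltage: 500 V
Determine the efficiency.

75.1 %

ω = 2π × 3331/60 = 348.8 rad/s; P_out = τω = 24 × 348.8 = 8371 W
P_in = V·I = 500 × 22.3 = 11150 W
η = P_out / P_in = 8371 / 11150 = 0.751 = 75.1%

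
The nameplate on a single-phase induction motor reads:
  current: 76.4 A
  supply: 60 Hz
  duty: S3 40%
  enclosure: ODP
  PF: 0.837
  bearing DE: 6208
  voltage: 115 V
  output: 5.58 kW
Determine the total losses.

1770 W

P_in = V·I·cosφ = 115×76.4×0.837 = 7354 W
P_out = 5580 W
Losses = P_in − P_out = 7354 − 5580 = 1774 W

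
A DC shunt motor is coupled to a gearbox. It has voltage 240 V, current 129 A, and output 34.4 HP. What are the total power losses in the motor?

P_in = V·I = 240×129 = 30960 W
P_out = 34.4×746 = 25662 W
Losses = P_in − P_out = 30960 − 25662 = 5298 W

5300 W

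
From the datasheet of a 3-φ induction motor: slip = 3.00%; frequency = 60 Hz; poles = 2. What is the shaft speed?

n_s = 120f/p = 120×60/2 = 3600 rpm
n = n_s(1 − s) = 3600 × (1 − 0.03) = 3492 rpm

3492 rpm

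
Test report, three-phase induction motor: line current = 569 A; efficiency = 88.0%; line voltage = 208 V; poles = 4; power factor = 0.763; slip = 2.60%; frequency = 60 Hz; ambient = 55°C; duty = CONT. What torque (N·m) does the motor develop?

750 N·m

P_in = √3·V·I·cosφ = 1.732 × 208 × 569 × 0.763 = 156404 W
P_out = η·P_in = 0.88 × 156404 = 137636 W
n_s = 120×60/4 = 1800 rpm; n = 1800×(1−0.026) = 1753 rpm
ω = 2π×1753/60 = 183.6 rad/s
τ = P_out/ω = 137636/183.6 = 750 N·m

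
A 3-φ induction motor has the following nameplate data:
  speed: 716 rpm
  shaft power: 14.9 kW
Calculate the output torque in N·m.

199 N·m

ω = 2π × 716/60 = 74.98 rad/s
τ = P/ω = 14900/74.98 = 199 N·m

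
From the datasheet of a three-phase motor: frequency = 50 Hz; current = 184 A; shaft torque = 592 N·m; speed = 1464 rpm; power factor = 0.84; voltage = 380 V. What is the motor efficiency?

89.2 %

ω = 2π × 1464/60 = 153.3 rad/s; P_out = τω = 592 × 153.3 = 90754 W
P_in = √3·V_L·I_L·cosφ = 1.732 × 380 × 184 × 0.84 = 101725 W
η = P_out / P_in = 90754 / 101725 = 0.892 = 89.2%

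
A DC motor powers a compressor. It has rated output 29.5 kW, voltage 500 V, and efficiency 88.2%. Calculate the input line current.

66.9 A

P_out = 29.5 kW = 29500 W
P_in = P_out / η = 29500 / 0.882 = 33447 W
I = P_in / V = 33447 / 500 = 66.9 A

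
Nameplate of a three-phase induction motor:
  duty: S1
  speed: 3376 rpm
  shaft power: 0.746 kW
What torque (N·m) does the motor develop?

2.11 N·m

ω = 2π × 3376/60 = 353.5 rad/s
τ = P/ω = 746/353.5 = 2.11 N·m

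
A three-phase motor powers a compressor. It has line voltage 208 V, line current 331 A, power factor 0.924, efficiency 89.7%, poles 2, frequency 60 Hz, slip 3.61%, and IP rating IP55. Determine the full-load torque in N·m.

P_in = √3·V·I·cosφ = 1.732 × 208 × 331 × 0.924 = 110182 W
P_out = η·P_in = 0.897 × 110182 = 98833 W
n_s = 120×60/2 = 3600 rpm; n = 3600×(1−0.0361) = 3470 rpm
ω = 2π×3470/60 = 363.4 rad/s
τ = P_out/ω = 98833/363.4 = 272 N·m

272 N·m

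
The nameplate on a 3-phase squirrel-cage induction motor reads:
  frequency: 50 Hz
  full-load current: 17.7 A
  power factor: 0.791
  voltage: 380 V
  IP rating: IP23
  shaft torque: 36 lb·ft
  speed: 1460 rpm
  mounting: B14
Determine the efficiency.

81.0 %

τ = 36 lb·ft × 1.356 = 48.82 N·m
ω = 2π × 1460/60 = 152.9 rad/s; P_out = τω = 48.82 × 152.9 = 7465 W
P_in = √3·V_L·I_L·cosφ = 1.732 × 380 × 17.7 × 0.791 = 9215 W
η = P_out / P_in = 7465 / 9215 = 0.810 = 81.0%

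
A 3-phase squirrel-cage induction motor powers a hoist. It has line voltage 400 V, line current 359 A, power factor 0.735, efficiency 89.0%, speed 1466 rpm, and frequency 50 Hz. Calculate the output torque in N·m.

P_in = √3·V·I·cosφ = 1.732 × 400 × 359 × 0.735 = 182806 W
P_out = η·P_in = 0.89 × 182806 = 162697 W
n = 1466 rpm
ω = 2π×1466/60 = 153.5 rad/s
τ = P_out/ω = 162697/153.5 = 1060 N·m

1060 N·m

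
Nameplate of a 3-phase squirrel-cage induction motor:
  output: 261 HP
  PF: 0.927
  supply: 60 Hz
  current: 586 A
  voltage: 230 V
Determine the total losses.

21700 W

P_in = √3·V·I·cosφ = 1.732×230×586×0.927 = 216398 W
P_out = 261×746 = 194706 W
Losses = P_in − P_out = 216398 − 194706 = 21692 W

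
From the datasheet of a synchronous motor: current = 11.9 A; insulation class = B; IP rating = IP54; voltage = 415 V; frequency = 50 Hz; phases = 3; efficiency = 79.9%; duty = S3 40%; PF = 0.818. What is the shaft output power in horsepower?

7.49 HP

P_in = √3·V·I·cosφ = 1.732 × 415 × 11.9 × 0.818 = 6997 W
P_out = η·P_in = 0.799 × 6997 = 5591 W
= 5591/746 = 7.49 HP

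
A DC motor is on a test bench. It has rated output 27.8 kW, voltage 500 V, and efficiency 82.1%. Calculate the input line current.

67.7 A

P_out = 27.8 kW = 27800 W
P_in = P_out / η = 27800 / 0.821 = 33861 W
I = P_in / V = 33861 / 500 = 67.7 A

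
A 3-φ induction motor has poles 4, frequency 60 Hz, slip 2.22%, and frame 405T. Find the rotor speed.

1760 rpm

n_s = 120f/p = 120×60/4 = 1800 rpm
n = n_s(1 − s) = 1800 × (1 − 0.0222) = 1760 rpm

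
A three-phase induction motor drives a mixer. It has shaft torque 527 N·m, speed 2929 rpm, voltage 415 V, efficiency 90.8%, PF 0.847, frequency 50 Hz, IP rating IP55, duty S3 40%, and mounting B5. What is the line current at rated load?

ω = 2π×2929/60 = 306.7 rad/s; P_out = τω = 527 × 306.7 = 161631 W
P_in = P_out / η = 161631 / 0.908 = 178008 W
I_L = P_in / (√3·V_L·cosφ) = 178008 / (1.732 × 415 × 0.847) = 292 A

292 A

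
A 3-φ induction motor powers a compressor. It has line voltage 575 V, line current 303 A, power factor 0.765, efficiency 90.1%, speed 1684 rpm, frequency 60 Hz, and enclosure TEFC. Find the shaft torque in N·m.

P_in = √3·V·I·cosφ = 1.732 × 575 × 303 × 0.765 = 230845 W
P_out = η·P_in = 0.901 × 230845 = 207991 W
n = 1684 rpm
ω = 2π×1684/60 = 176.3 rad/s
τ = P_out/ω = 207991/176.3 = 1180 N·m

1180 N·m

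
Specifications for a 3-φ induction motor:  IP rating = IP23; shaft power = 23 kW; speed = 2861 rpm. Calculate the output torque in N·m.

76.8 N·m

ω = 2π × 2861/60 = 299.6 rad/s
τ = P/ω = 23000/299.6 = 76.8 N·m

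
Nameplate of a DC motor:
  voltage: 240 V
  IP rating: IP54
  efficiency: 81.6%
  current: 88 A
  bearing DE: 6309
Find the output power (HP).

P_in = V·I = 240 × 88 = 21120 W
P_out = η·P_in = 0.816 × 21120 = 17234 W
= 17234/746 = 23.1 HP

23.1 HP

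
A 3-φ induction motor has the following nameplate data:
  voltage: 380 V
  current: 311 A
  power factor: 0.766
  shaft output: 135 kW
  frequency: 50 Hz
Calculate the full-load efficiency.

86.1 %

P_out = 135 kW = 135000 W
P_in = √3·V_L·I_L·cosφ = 1.732 × 380 × 311 × 0.766 = 156791 W
η = P_out / P_in = 135000 / 156791 = 0.861 = 86.1%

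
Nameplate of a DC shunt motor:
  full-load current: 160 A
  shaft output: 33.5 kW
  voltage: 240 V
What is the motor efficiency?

P_out = 33.5 kW = 33500 W
P_in = V·I = 240 × 160 = 38400 W
η = P_out / P_in = 33500 / 38400 = 0.872 = 87.2%

87.2 %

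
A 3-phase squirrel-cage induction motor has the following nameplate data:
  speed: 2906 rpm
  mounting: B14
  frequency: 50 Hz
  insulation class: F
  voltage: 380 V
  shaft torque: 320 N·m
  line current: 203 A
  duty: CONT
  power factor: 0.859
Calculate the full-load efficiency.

ω = 2π × 2906/60 = 304.3 rad/s; P_out = τω = 320 × 304.3 = 97376 W
P_in = √3·V_L·I_L·cosφ = 1.732 × 380 × 203 × 0.859 = 114768 W
η = P_out / P_in = 97376 / 114768 = 0.848 = 84.8%

84.8 %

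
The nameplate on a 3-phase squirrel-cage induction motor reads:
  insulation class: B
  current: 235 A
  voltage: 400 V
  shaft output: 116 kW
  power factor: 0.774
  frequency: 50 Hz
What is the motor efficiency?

P_out = 116 kW = 116000 W
P_in = √3·V_L·I_L·cosφ = 1.732 × 400 × 235 × 0.774 = 126013 W
η = P_out / P_in = 116000 / 126013 = 0.921 = 92.1%

92.1 %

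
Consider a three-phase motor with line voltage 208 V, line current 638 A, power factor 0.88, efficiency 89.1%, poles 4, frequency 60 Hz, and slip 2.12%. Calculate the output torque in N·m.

977 N·m

P_in = √3·V·I·cosφ = 1.732 × 208 × 638 × 0.88 = 202262 W
P_out = η·P_in = 0.891 × 202262 = 180215 W
n_s = 120×60/4 = 1800 rpm; n = 1800×(1−0.0212) = 1762 rpm
ω = 2π×1762/60 = 184.5 rad/s
τ = P_out/ω = 180215/184.5 = 977 N·m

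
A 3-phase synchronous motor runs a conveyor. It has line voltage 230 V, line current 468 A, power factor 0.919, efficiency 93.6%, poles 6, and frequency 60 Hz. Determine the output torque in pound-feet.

P_in = √3·V·I·cosφ = 1.732 × 230 × 468 × 0.919 = 171331 W
P_out = η·P_in = 0.936 × 171331 = 160366 W
n = n_s = 120×60/6 = 1200 rpm (synchronous)
ω = 2π×1200/60 = 125.7 rad/s
τ = P_out/ω = 160366/125.7 = 1276 N·m
In lb·ft: 1276/1.356 = 941 lb·ft

941 lb·ft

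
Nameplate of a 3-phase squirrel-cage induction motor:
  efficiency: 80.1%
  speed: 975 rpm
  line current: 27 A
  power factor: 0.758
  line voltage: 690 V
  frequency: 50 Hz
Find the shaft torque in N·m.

192 N·m

P_in = √3·V·I·cosφ = 1.732 × 690 × 27 × 0.758 = 24459 W
P_out = η·P_in = 0.801 × 24459 = 19592 W
n = 975 rpm
ω = 2π×975/60 = 102.1 rad/s
τ = P_out/ω = 19592/102.1 = 192 N·m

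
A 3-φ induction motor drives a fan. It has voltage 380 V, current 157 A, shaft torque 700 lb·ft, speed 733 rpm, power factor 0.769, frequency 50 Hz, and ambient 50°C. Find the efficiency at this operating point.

91.7 %

τ = 700 lb·ft × 1.356 = 949.2 N·m
ω = 2π × 733/60 = 76.76 rad/s; P_out = τω = 949.2 × 76.76 = 72861 W
P_in = √3·V_L·I_L·cosφ = 1.732 × 380 × 157 × 0.769 = 79462 W
η = P_out / P_in = 72861 / 79462 = 0.917 = 91.7%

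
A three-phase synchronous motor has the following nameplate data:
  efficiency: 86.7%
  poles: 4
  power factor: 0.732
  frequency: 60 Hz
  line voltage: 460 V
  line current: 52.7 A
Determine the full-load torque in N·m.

P_in = √3·V·I·cosφ = 1.732 × 460 × 52.7 × 0.732 = 30735 W
P_out = η·P_in = 0.867 × 30735 = 26647 W
n = n_s = 120×60/4 = 1800 rpm (synchronous)
ω = 2π×1800/60 = 188.5 rad/s
τ = P_out/ω = 26647/188.5 = 141 N·m

141 N·m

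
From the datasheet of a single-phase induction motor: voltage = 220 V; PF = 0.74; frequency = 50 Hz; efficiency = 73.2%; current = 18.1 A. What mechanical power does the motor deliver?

P_in = V·I·cosφ = 220 × 18.1 × 0.74 = 2947 W
P_out = η·P_in = 0.732 × 2947 = 2157 W

2.16 kW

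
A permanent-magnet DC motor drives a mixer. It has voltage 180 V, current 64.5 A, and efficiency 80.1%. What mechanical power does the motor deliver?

9.3 kW

P_in = V·I = 180 × 64.5 = 11610 W
P_out = η·P_in = 0.801 × 11610 = 9300 W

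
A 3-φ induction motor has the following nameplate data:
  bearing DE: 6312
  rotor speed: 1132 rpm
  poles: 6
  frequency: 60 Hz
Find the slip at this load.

n_s = 120f/p = 120×60/6 = 1200 rpm
s = (n_s − n)/n_s = (1200 − 1132)/1200 = 0.0567

5.7 %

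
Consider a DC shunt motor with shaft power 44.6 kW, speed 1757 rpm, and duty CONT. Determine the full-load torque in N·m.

ω = 2π × 1757/60 = 184 rad/s
τ = P/ω = 44600/184 = 242 N·m

242 N·m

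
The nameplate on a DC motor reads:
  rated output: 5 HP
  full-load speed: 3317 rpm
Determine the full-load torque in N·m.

10.7 N·m

P_out = 5 × 746 = 3730 W
ω = 2π × 3317/60 = 347.4 rad/s
τ = P_out/ω = 3730/347.4 = 10.7 N·m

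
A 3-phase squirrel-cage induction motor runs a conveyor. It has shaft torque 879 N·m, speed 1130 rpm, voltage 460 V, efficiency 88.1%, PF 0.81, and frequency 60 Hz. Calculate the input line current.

183 A

ω = 2π×1130/60 = 118.3 rad/s; P_out = τω = 879 × 118.3 = 103986 W
P_in = P_out / η = 103986 / 0.881 = 118032 W
I_L = P_in / (√3·V_L·cosφ) = 118032 / (1.732 × 460 × 0.81) = 183 A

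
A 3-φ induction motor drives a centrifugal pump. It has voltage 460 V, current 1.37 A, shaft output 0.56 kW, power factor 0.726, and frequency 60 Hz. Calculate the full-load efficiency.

P_out = 0.56 kW = 560 W
P_in = √3·V_L·I_L·cosφ = 1.732 × 460 × 1.37 × 0.726 = 792 W
η = P_out / P_in = 560 / 792 = 0.707 = 70.7%

70.7 %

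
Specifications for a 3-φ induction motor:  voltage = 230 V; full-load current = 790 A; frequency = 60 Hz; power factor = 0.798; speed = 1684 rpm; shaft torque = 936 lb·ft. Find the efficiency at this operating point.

τ = 936 lb·ft × 1.356 = 1269 N·m
ω = 2π × 1684/60 = 176.3 rad/s; P_out = τω = 1269 × 176.3 = 223725 W
P_in = √3·V_L·I_L·cosφ = 1.732 × 230 × 790 × 0.798 = 251134 W
η = P_out / P_in = 223725 / 251134 = 0.891 = 89.1%

89.1 %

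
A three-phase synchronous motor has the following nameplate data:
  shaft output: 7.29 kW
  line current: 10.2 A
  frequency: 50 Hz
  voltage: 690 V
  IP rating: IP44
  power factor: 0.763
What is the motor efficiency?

78.4 %

P_out = 7.29 kW = 7290 W
P_in = √3·V_L·I_L·cosφ = 1.732 × 690 × 10.2 × 0.763 = 9301 W
η = P_out / P_in = 7290 / 9301 = 0.784 = 78.4%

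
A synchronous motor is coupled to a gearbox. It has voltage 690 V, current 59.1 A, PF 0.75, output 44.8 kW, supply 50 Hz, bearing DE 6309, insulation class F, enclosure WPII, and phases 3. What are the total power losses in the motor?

P_in = √3·V·I·cosφ = 1.732×690×59.1×0.75 = 52972 W
P_out = 44800 W
Losses = P_in − P_out = 52972 − 44800 = 8172 W

8170 W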